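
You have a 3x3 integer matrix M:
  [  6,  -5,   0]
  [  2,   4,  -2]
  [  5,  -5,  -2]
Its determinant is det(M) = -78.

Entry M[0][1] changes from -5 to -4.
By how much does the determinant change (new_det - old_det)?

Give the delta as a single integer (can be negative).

Answer: -6

Derivation:
Cofactor C_01 = -6
Entry delta = -4 - -5 = 1
Det delta = entry_delta * cofactor = 1 * -6 = -6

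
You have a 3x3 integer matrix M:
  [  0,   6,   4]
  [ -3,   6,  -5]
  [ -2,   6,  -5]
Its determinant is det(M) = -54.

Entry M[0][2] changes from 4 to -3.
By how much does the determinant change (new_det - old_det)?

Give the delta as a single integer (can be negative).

Cofactor C_02 = -6
Entry delta = -3 - 4 = -7
Det delta = entry_delta * cofactor = -7 * -6 = 42

Answer: 42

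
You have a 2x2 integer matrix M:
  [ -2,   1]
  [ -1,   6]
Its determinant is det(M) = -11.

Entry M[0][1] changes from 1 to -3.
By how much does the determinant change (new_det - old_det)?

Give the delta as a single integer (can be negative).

Answer: -4

Derivation:
Cofactor C_01 = 1
Entry delta = -3 - 1 = -4
Det delta = entry_delta * cofactor = -4 * 1 = -4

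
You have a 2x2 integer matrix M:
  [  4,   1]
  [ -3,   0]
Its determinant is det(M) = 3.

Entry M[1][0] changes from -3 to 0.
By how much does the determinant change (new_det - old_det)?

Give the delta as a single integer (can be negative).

Answer: -3

Derivation:
Cofactor C_10 = -1
Entry delta = 0 - -3 = 3
Det delta = entry_delta * cofactor = 3 * -1 = -3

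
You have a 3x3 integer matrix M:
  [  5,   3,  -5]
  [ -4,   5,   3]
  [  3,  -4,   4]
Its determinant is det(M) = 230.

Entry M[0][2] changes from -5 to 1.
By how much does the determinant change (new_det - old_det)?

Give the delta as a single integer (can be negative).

Answer: 6

Derivation:
Cofactor C_02 = 1
Entry delta = 1 - -5 = 6
Det delta = entry_delta * cofactor = 6 * 1 = 6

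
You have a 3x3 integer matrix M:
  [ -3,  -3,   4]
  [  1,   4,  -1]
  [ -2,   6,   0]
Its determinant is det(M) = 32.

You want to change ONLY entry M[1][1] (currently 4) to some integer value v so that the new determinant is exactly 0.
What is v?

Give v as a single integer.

det is linear in entry M[1][1]: det = old_det + (v - 4) * C_11
Cofactor C_11 = 8
Want det = 0: 32 + (v - 4) * 8 = 0
  (v - 4) = -32 / 8 = -4
  v = 4 + (-4) = 0

Answer: 0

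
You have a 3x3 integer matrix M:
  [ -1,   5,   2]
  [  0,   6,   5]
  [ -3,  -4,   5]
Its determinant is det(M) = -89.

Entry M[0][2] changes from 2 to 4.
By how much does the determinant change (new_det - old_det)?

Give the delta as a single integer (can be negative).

Answer: 36

Derivation:
Cofactor C_02 = 18
Entry delta = 4 - 2 = 2
Det delta = entry_delta * cofactor = 2 * 18 = 36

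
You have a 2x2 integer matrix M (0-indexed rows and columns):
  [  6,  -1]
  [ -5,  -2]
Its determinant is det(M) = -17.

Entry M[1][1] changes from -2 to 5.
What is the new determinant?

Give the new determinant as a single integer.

det is linear in row 1: changing M[1][1] by delta changes det by delta * cofactor(1,1).
Cofactor C_11 = (-1)^(1+1) * minor(1,1) = 6
Entry delta = 5 - -2 = 7
Det delta = 7 * 6 = 42
New det = -17 + 42 = 25

Answer: 25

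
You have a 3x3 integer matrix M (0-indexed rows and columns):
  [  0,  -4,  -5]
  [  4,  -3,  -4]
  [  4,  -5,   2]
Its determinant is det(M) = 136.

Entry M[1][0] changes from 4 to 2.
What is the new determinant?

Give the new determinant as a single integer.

Answer: 70

Derivation:
det is linear in row 1: changing M[1][0] by delta changes det by delta * cofactor(1,0).
Cofactor C_10 = (-1)^(1+0) * minor(1,0) = 33
Entry delta = 2 - 4 = -2
Det delta = -2 * 33 = -66
New det = 136 + -66 = 70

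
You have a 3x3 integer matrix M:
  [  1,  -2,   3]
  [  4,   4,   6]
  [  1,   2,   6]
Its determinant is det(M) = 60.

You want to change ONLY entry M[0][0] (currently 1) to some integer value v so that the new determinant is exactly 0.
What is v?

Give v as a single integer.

Answer: -4

Derivation:
det is linear in entry M[0][0]: det = old_det + (v - 1) * C_00
Cofactor C_00 = 12
Want det = 0: 60 + (v - 1) * 12 = 0
  (v - 1) = -60 / 12 = -5
  v = 1 + (-5) = -4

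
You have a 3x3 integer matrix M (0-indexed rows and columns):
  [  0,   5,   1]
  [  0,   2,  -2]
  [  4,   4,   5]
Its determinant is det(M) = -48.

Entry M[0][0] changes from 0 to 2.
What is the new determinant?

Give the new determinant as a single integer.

det is linear in row 0: changing M[0][0] by delta changes det by delta * cofactor(0,0).
Cofactor C_00 = (-1)^(0+0) * minor(0,0) = 18
Entry delta = 2 - 0 = 2
Det delta = 2 * 18 = 36
New det = -48 + 36 = -12

Answer: -12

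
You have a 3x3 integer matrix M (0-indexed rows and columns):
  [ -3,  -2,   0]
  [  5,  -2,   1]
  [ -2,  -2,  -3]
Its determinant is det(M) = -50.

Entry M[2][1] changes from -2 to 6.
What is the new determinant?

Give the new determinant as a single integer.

det is linear in row 2: changing M[2][1] by delta changes det by delta * cofactor(2,1).
Cofactor C_21 = (-1)^(2+1) * minor(2,1) = 3
Entry delta = 6 - -2 = 8
Det delta = 8 * 3 = 24
New det = -50 + 24 = -26

Answer: -26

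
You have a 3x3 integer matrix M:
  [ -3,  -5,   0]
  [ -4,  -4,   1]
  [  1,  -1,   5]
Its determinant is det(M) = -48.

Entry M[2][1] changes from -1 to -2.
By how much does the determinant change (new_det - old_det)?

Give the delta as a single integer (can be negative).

Cofactor C_21 = 3
Entry delta = -2 - -1 = -1
Det delta = entry_delta * cofactor = -1 * 3 = -3

Answer: -3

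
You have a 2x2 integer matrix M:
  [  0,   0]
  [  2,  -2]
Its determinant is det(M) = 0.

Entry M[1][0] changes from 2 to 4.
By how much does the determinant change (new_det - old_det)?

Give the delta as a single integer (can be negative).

Answer: 0

Derivation:
Cofactor C_10 = 0
Entry delta = 4 - 2 = 2
Det delta = entry_delta * cofactor = 2 * 0 = 0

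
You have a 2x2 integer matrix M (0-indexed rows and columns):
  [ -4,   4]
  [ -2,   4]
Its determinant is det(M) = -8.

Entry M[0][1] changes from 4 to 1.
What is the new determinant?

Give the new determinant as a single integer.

Answer: -14

Derivation:
det is linear in row 0: changing M[0][1] by delta changes det by delta * cofactor(0,1).
Cofactor C_01 = (-1)^(0+1) * minor(0,1) = 2
Entry delta = 1 - 4 = -3
Det delta = -3 * 2 = -6
New det = -8 + -6 = -14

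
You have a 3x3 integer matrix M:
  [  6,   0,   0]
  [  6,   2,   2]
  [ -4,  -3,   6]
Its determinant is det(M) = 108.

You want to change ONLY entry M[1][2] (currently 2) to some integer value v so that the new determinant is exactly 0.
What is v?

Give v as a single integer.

Answer: -4

Derivation:
det is linear in entry M[1][2]: det = old_det + (v - 2) * C_12
Cofactor C_12 = 18
Want det = 0: 108 + (v - 2) * 18 = 0
  (v - 2) = -108 / 18 = -6
  v = 2 + (-6) = -4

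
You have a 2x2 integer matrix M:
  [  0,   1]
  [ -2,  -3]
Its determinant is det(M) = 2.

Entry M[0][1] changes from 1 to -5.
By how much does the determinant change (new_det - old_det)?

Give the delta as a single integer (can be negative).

Cofactor C_01 = 2
Entry delta = -5 - 1 = -6
Det delta = entry_delta * cofactor = -6 * 2 = -12

Answer: -12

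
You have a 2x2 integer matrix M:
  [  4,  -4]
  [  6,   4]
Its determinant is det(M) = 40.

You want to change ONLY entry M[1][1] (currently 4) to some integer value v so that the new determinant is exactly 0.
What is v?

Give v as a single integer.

det is linear in entry M[1][1]: det = old_det + (v - 4) * C_11
Cofactor C_11 = 4
Want det = 0: 40 + (v - 4) * 4 = 0
  (v - 4) = -40 / 4 = -10
  v = 4 + (-10) = -6

Answer: -6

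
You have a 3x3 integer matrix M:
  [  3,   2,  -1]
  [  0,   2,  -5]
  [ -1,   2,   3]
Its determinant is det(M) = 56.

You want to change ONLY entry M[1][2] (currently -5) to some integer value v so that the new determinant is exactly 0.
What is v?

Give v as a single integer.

det is linear in entry M[1][2]: det = old_det + (v - -5) * C_12
Cofactor C_12 = -8
Want det = 0: 56 + (v - -5) * -8 = 0
  (v - -5) = -56 / -8 = 7
  v = -5 + (7) = 2

Answer: 2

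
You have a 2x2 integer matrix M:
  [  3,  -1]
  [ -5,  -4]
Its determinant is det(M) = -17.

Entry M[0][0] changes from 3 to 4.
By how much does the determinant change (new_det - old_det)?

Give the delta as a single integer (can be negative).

Answer: -4

Derivation:
Cofactor C_00 = -4
Entry delta = 4 - 3 = 1
Det delta = entry_delta * cofactor = 1 * -4 = -4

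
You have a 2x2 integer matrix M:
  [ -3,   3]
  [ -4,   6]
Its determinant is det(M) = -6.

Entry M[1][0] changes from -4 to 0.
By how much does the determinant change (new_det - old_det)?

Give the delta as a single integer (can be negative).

Answer: -12

Derivation:
Cofactor C_10 = -3
Entry delta = 0 - -4 = 4
Det delta = entry_delta * cofactor = 4 * -3 = -12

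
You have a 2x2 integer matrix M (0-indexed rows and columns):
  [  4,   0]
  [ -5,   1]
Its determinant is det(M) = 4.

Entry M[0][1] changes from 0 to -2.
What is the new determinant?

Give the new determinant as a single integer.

det is linear in row 0: changing M[0][1] by delta changes det by delta * cofactor(0,1).
Cofactor C_01 = (-1)^(0+1) * minor(0,1) = 5
Entry delta = -2 - 0 = -2
Det delta = -2 * 5 = -10
New det = 4 + -10 = -6

Answer: -6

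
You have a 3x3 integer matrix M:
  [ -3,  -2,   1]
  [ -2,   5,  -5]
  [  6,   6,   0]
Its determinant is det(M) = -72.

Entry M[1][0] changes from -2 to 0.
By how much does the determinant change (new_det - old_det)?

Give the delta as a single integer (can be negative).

Cofactor C_10 = 6
Entry delta = 0 - -2 = 2
Det delta = entry_delta * cofactor = 2 * 6 = 12

Answer: 12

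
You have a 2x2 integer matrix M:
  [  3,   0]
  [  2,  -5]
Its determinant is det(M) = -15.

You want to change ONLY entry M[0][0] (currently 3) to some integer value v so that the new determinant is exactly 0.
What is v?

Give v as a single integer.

Answer: 0

Derivation:
det is linear in entry M[0][0]: det = old_det + (v - 3) * C_00
Cofactor C_00 = -5
Want det = 0: -15 + (v - 3) * -5 = 0
  (v - 3) = 15 / -5 = -3
  v = 3 + (-3) = 0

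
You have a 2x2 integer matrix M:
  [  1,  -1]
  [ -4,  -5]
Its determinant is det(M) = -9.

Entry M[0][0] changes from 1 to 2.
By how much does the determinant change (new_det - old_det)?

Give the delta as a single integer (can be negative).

Answer: -5

Derivation:
Cofactor C_00 = -5
Entry delta = 2 - 1 = 1
Det delta = entry_delta * cofactor = 1 * -5 = -5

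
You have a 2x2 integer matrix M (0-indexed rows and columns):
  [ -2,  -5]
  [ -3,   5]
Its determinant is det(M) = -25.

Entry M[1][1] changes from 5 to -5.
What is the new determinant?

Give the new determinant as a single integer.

det is linear in row 1: changing M[1][1] by delta changes det by delta * cofactor(1,1).
Cofactor C_11 = (-1)^(1+1) * minor(1,1) = -2
Entry delta = -5 - 5 = -10
Det delta = -10 * -2 = 20
New det = -25 + 20 = -5

Answer: -5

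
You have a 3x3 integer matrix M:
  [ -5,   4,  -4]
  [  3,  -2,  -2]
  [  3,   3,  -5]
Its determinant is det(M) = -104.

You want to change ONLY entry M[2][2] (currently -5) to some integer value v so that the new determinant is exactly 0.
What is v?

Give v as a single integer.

Answer: -57

Derivation:
det is linear in entry M[2][2]: det = old_det + (v - -5) * C_22
Cofactor C_22 = -2
Want det = 0: -104 + (v - -5) * -2 = 0
  (v - -5) = 104 / -2 = -52
  v = -5 + (-52) = -57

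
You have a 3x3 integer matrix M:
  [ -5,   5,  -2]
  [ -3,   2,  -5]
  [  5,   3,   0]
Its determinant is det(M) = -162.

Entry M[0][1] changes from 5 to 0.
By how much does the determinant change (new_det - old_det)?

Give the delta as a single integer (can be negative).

Cofactor C_01 = -25
Entry delta = 0 - 5 = -5
Det delta = entry_delta * cofactor = -5 * -25 = 125

Answer: 125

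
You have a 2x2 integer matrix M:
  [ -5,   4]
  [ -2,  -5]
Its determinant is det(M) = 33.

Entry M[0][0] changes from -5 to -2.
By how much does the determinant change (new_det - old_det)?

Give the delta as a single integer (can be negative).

Answer: -15

Derivation:
Cofactor C_00 = -5
Entry delta = -2 - -5 = 3
Det delta = entry_delta * cofactor = 3 * -5 = -15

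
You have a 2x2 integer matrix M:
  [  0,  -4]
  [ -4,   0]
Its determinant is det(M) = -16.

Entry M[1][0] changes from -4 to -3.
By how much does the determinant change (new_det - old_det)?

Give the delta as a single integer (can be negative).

Answer: 4

Derivation:
Cofactor C_10 = 4
Entry delta = -3 - -4 = 1
Det delta = entry_delta * cofactor = 1 * 4 = 4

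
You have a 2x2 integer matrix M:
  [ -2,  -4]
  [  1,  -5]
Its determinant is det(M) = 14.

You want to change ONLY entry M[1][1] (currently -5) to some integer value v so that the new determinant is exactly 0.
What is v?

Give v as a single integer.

det is linear in entry M[1][1]: det = old_det + (v - -5) * C_11
Cofactor C_11 = -2
Want det = 0: 14 + (v - -5) * -2 = 0
  (v - -5) = -14 / -2 = 7
  v = -5 + (7) = 2

Answer: 2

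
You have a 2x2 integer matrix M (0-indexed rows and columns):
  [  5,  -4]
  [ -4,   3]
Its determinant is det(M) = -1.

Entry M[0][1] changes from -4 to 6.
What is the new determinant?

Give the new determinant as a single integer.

det is linear in row 0: changing M[0][1] by delta changes det by delta * cofactor(0,1).
Cofactor C_01 = (-1)^(0+1) * minor(0,1) = 4
Entry delta = 6 - -4 = 10
Det delta = 10 * 4 = 40
New det = -1 + 40 = 39

Answer: 39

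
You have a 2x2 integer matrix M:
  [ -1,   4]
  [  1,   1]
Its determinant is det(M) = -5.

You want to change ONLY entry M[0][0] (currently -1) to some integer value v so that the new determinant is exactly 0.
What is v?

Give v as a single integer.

det is linear in entry M[0][0]: det = old_det + (v - -1) * C_00
Cofactor C_00 = 1
Want det = 0: -5 + (v - -1) * 1 = 0
  (v - -1) = 5 / 1 = 5
  v = -1 + (5) = 4

Answer: 4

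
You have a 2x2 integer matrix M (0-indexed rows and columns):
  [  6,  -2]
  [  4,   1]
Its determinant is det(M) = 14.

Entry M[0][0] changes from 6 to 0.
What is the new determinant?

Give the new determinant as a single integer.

det is linear in row 0: changing M[0][0] by delta changes det by delta * cofactor(0,0).
Cofactor C_00 = (-1)^(0+0) * minor(0,0) = 1
Entry delta = 0 - 6 = -6
Det delta = -6 * 1 = -6
New det = 14 + -6 = 8

Answer: 8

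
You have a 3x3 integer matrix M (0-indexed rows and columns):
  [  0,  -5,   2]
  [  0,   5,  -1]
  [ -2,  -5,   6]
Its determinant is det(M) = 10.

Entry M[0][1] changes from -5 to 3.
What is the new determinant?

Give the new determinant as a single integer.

det is linear in row 0: changing M[0][1] by delta changes det by delta * cofactor(0,1).
Cofactor C_01 = (-1)^(0+1) * minor(0,1) = 2
Entry delta = 3 - -5 = 8
Det delta = 8 * 2 = 16
New det = 10 + 16 = 26

Answer: 26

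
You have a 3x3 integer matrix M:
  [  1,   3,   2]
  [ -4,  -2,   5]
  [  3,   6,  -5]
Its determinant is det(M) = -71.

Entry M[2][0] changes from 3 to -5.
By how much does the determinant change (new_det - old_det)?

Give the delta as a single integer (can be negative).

Answer: -152

Derivation:
Cofactor C_20 = 19
Entry delta = -5 - 3 = -8
Det delta = entry_delta * cofactor = -8 * 19 = -152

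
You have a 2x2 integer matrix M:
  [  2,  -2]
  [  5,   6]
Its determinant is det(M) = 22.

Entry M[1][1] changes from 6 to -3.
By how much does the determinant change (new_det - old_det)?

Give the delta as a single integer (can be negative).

Cofactor C_11 = 2
Entry delta = -3 - 6 = -9
Det delta = entry_delta * cofactor = -9 * 2 = -18

Answer: -18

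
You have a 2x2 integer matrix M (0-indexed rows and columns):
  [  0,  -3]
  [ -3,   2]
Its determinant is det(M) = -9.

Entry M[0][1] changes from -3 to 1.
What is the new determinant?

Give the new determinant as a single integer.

det is linear in row 0: changing M[0][1] by delta changes det by delta * cofactor(0,1).
Cofactor C_01 = (-1)^(0+1) * minor(0,1) = 3
Entry delta = 1 - -3 = 4
Det delta = 4 * 3 = 12
New det = -9 + 12 = 3

Answer: 3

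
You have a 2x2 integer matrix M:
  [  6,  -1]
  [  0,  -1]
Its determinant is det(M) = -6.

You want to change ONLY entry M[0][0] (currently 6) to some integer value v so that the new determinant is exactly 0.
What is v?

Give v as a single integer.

Answer: 0

Derivation:
det is linear in entry M[0][0]: det = old_det + (v - 6) * C_00
Cofactor C_00 = -1
Want det = 0: -6 + (v - 6) * -1 = 0
  (v - 6) = 6 / -1 = -6
  v = 6 + (-6) = 0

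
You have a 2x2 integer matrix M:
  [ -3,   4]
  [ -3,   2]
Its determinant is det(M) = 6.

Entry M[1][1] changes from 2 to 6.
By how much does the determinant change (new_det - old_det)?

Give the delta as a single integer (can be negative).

Answer: -12

Derivation:
Cofactor C_11 = -3
Entry delta = 6 - 2 = 4
Det delta = entry_delta * cofactor = 4 * -3 = -12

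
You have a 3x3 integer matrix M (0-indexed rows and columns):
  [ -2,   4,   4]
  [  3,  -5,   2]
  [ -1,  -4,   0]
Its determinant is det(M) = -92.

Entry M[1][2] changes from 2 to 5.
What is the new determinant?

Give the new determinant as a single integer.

det is linear in row 1: changing M[1][2] by delta changes det by delta * cofactor(1,2).
Cofactor C_12 = (-1)^(1+2) * minor(1,2) = -12
Entry delta = 5 - 2 = 3
Det delta = 3 * -12 = -36
New det = -92 + -36 = -128

Answer: -128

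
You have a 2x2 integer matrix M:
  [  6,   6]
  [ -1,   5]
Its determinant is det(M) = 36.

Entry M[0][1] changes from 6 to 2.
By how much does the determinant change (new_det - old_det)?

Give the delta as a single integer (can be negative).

Answer: -4

Derivation:
Cofactor C_01 = 1
Entry delta = 2 - 6 = -4
Det delta = entry_delta * cofactor = -4 * 1 = -4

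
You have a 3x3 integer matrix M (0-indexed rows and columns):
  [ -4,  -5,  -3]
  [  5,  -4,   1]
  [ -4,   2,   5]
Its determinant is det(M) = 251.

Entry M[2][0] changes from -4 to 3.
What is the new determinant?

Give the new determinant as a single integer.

det is linear in row 2: changing M[2][0] by delta changes det by delta * cofactor(2,0).
Cofactor C_20 = (-1)^(2+0) * minor(2,0) = -17
Entry delta = 3 - -4 = 7
Det delta = 7 * -17 = -119
New det = 251 + -119 = 132

Answer: 132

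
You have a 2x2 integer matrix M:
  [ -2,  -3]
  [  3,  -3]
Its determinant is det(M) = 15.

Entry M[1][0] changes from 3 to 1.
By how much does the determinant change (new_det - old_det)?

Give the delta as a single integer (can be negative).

Answer: -6

Derivation:
Cofactor C_10 = 3
Entry delta = 1 - 3 = -2
Det delta = entry_delta * cofactor = -2 * 3 = -6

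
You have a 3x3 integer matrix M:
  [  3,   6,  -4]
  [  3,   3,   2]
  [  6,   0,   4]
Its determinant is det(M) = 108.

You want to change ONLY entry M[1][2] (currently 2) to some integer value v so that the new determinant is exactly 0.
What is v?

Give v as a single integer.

Answer: -1

Derivation:
det is linear in entry M[1][2]: det = old_det + (v - 2) * C_12
Cofactor C_12 = 36
Want det = 0: 108 + (v - 2) * 36 = 0
  (v - 2) = -108 / 36 = -3
  v = 2 + (-3) = -1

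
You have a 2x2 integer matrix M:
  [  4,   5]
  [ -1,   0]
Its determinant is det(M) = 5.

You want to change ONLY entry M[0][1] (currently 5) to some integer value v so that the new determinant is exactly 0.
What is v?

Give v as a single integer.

det is linear in entry M[0][1]: det = old_det + (v - 5) * C_01
Cofactor C_01 = 1
Want det = 0: 5 + (v - 5) * 1 = 0
  (v - 5) = -5 / 1 = -5
  v = 5 + (-5) = 0

Answer: 0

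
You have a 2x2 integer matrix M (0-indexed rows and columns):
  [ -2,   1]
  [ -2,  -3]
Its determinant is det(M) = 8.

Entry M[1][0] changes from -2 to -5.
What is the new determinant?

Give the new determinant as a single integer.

Answer: 11

Derivation:
det is linear in row 1: changing M[1][0] by delta changes det by delta * cofactor(1,0).
Cofactor C_10 = (-1)^(1+0) * minor(1,0) = -1
Entry delta = -5 - -2 = -3
Det delta = -3 * -1 = 3
New det = 8 + 3 = 11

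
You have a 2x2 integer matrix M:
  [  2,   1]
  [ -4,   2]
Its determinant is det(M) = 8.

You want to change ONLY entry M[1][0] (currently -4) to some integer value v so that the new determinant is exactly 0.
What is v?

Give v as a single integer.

Answer: 4

Derivation:
det is linear in entry M[1][0]: det = old_det + (v - -4) * C_10
Cofactor C_10 = -1
Want det = 0: 8 + (v - -4) * -1 = 0
  (v - -4) = -8 / -1 = 8
  v = -4 + (8) = 4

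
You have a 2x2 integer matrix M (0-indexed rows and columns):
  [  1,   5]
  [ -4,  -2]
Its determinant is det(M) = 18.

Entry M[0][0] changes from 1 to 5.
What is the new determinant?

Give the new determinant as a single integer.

det is linear in row 0: changing M[0][0] by delta changes det by delta * cofactor(0,0).
Cofactor C_00 = (-1)^(0+0) * minor(0,0) = -2
Entry delta = 5 - 1 = 4
Det delta = 4 * -2 = -8
New det = 18 + -8 = 10

Answer: 10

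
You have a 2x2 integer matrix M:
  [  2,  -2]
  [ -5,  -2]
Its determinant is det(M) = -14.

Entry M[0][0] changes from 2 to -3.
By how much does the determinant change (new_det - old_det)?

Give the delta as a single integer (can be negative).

Cofactor C_00 = -2
Entry delta = -3 - 2 = -5
Det delta = entry_delta * cofactor = -5 * -2 = 10

Answer: 10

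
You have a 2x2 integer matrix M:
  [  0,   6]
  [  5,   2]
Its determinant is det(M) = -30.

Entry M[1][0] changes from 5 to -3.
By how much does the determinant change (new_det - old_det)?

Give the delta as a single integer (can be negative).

Cofactor C_10 = -6
Entry delta = -3 - 5 = -8
Det delta = entry_delta * cofactor = -8 * -6 = 48

Answer: 48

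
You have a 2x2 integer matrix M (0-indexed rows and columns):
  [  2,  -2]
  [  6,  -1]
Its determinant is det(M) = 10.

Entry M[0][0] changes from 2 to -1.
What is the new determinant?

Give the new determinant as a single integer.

Answer: 13

Derivation:
det is linear in row 0: changing M[0][0] by delta changes det by delta * cofactor(0,0).
Cofactor C_00 = (-1)^(0+0) * minor(0,0) = -1
Entry delta = -1 - 2 = -3
Det delta = -3 * -1 = 3
New det = 10 + 3 = 13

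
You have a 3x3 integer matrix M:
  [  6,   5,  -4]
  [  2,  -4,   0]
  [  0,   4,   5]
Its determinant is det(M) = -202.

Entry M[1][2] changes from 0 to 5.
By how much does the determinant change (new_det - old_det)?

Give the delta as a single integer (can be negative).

Cofactor C_12 = -24
Entry delta = 5 - 0 = 5
Det delta = entry_delta * cofactor = 5 * -24 = -120

Answer: -120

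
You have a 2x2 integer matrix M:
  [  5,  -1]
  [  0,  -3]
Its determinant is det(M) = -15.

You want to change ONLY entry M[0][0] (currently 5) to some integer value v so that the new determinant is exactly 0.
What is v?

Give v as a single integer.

det is linear in entry M[0][0]: det = old_det + (v - 5) * C_00
Cofactor C_00 = -3
Want det = 0: -15 + (v - 5) * -3 = 0
  (v - 5) = 15 / -3 = -5
  v = 5 + (-5) = 0

Answer: 0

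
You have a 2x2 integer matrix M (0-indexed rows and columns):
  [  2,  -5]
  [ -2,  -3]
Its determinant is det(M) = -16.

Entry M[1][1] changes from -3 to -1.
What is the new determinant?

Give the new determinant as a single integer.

Answer: -12

Derivation:
det is linear in row 1: changing M[1][1] by delta changes det by delta * cofactor(1,1).
Cofactor C_11 = (-1)^(1+1) * minor(1,1) = 2
Entry delta = -1 - -3 = 2
Det delta = 2 * 2 = 4
New det = -16 + 4 = -12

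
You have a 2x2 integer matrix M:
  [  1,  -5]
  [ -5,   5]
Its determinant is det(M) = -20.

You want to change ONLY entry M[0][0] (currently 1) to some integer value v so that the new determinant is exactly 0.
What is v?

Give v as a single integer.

det is linear in entry M[0][0]: det = old_det + (v - 1) * C_00
Cofactor C_00 = 5
Want det = 0: -20 + (v - 1) * 5 = 0
  (v - 1) = 20 / 5 = 4
  v = 1 + (4) = 5

Answer: 5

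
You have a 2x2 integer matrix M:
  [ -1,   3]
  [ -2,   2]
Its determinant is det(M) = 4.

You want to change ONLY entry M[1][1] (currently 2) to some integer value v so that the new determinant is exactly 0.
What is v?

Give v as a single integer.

det is linear in entry M[1][1]: det = old_det + (v - 2) * C_11
Cofactor C_11 = -1
Want det = 0: 4 + (v - 2) * -1 = 0
  (v - 2) = -4 / -1 = 4
  v = 2 + (4) = 6

Answer: 6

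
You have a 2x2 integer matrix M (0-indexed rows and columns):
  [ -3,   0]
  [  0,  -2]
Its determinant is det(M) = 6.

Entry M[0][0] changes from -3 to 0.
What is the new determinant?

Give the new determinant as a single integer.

det is linear in row 0: changing M[0][0] by delta changes det by delta * cofactor(0,0).
Cofactor C_00 = (-1)^(0+0) * minor(0,0) = -2
Entry delta = 0 - -3 = 3
Det delta = 3 * -2 = -6
New det = 6 + -6 = 0

Answer: 0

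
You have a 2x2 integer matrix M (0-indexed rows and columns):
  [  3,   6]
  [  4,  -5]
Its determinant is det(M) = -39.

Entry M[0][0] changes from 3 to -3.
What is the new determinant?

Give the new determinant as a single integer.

Answer: -9

Derivation:
det is linear in row 0: changing M[0][0] by delta changes det by delta * cofactor(0,0).
Cofactor C_00 = (-1)^(0+0) * minor(0,0) = -5
Entry delta = -3 - 3 = -6
Det delta = -6 * -5 = 30
New det = -39 + 30 = -9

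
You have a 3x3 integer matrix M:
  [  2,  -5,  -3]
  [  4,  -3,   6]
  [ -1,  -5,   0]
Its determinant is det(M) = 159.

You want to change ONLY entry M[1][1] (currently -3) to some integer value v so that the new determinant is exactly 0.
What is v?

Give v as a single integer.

Answer: 50

Derivation:
det is linear in entry M[1][1]: det = old_det + (v - -3) * C_11
Cofactor C_11 = -3
Want det = 0: 159 + (v - -3) * -3 = 0
  (v - -3) = -159 / -3 = 53
  v = -3 + (53) = 50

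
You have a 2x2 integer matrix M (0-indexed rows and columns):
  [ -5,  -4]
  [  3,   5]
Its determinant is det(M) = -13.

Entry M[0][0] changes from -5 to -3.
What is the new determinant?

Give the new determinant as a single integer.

det is linear in row 0: changing M[0][0] by delta changes det by delta * cofactor(0,0).
Cofactor C_00 = (-1)^(0+0) * minor(0,0) = 5
Entry delta = -3 - -5 = 2
Det delta = 2 * 5 = 10
New det = -13 + 10 = -3

Answer: -3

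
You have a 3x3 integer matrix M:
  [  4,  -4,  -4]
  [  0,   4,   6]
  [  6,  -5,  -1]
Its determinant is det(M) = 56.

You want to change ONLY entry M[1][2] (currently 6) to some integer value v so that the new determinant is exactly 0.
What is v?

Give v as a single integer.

Answer: 20

Derivation:
det is linear in entry M[1][2]: det = old_det + (v - 6) * C_12
Cofactor C_12 = -4
Want det = 0: 56 + (v - 6) * -4 = 0
  (v - 6) = -56 / -4 = 14
  v = 6 + (14) = 20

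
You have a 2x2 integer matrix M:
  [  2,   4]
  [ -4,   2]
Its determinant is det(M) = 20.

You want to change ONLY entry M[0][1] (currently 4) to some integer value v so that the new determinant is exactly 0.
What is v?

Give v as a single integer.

det is linear in entry M[0][1]: det = old_det + (v - 4) * C_01
Cofactor C_01 = 4
Want det = 0: 20 + (v - 4) * 4 = 0
  (v - 4) = -20 / 4 = -5
  v = 4 + (-5) = -1

Answer: -1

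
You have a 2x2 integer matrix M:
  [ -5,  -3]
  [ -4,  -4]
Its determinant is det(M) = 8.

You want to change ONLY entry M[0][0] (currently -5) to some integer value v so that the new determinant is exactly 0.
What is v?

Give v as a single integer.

Answer: -3

Derivation:
det is linear in entry M[0][0]: det = old_det + (v - -5) * C_00
Cofactor C_00 = -4
Want det = 0: 8 + (v - -5) * -4 = 0
  (v - -5) = -8 / -4 = 2
  v = -5 + (2) = -3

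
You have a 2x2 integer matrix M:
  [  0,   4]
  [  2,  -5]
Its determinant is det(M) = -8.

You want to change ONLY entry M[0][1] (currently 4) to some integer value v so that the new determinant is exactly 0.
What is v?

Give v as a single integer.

det is linear in entry M[0][1]: det = old_det + (v - 4) * C_01
Cofactor C_01 = -2
Want det = 0: -8 + (v - 4) * -2 = 0
  (v - 4) = 8 / -2 = -4
  v = 4 + (-4) = 0

Answer: 0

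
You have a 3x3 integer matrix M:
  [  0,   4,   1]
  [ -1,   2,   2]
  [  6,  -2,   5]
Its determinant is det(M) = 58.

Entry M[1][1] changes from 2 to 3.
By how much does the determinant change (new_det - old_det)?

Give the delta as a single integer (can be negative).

Cofactor C_11 = -6
Entry delta = 3 - 2 = 1
Det delta = entry_delta * cofactor = 1 * -6 = -6

Answer: -6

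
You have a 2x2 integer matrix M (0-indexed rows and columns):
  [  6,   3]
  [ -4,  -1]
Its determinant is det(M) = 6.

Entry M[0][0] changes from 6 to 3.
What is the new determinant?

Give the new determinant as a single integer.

Answer: 9

Derivation:
det is linear in row 0: changing M[0][0] by delta changes det by delta * cofactor(0,0).
Cofactor C_00 = (-1)^(0+0) * minor(0,0) = -1
Entry delta = 3 - 6 = -3
Det delta = -3 * -1 = 3
New det = 6 + 3 = 9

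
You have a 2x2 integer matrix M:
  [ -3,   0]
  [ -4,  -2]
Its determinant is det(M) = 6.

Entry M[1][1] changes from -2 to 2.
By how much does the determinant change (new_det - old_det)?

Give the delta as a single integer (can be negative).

Answer: -12

Derivation:
Cofactor C_11 = -3
Entry delta = 2 - -2 = 4
Det delta = entry_delta * cofactor = 4 * -3 = -12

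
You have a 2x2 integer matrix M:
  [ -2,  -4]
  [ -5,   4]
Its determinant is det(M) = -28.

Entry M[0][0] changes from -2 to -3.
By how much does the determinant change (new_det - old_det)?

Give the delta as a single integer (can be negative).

Cofactor C_00 = 4
Entry delta = -3 - -2 = -1
Det delta = entry_delta * cofactor = -1 * 4 = -4

Answer: -4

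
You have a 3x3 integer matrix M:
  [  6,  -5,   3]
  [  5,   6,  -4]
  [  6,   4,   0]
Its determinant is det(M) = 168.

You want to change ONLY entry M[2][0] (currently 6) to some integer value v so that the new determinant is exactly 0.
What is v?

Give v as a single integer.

Answer: -78

Derivation:
det is linear in entry M[2][0]: det = old_det + (v - 6) * C_20
Cofactor C_20 = 2
Want det = 0: 168 + (v - 6) * 2 = 0
  (v - 6) = -168 / 2 = -84
  v = 6 + (-84) = -78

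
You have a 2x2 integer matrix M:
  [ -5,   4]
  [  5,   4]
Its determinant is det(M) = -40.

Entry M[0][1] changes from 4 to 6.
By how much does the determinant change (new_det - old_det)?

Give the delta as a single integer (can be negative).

Answer: -10

Derivation:
Cofactor C_01 = -5
Entry delta = 6 - 4 = 2
Det delta = entry_delta * cofactor = 2 * -5 = -10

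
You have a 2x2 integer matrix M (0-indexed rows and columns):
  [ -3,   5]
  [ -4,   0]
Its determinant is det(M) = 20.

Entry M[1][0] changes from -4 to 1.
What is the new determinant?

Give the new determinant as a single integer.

Answer: -5

Derivation:
det is linear in row 1: changing M[1][0] by delta changes det by delta * cofactor(1,0).
Cofactor C_10 = (-1)^(1+0) * minor(1,0) = -5
Entry delta = 1 - -4 = 5
Det delta = 5 * -5 = -25
New det = 20 + -25 = -5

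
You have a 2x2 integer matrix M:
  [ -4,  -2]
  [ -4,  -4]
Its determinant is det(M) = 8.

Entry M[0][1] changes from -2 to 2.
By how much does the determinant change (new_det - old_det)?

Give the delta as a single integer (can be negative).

Answer: 16

Derivation:
Cofactor C_01 = 4
Entry delta = 2 - -2 = 4
Det delta = entry_delta * cofactor = 4 * 4 = 16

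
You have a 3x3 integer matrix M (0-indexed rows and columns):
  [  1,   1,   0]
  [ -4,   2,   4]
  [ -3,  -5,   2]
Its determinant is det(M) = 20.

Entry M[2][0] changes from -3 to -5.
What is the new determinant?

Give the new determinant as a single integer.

Answer: 12

Derivation:
det is linear in row 2: changing M[2][0] by delta changes det by delta * cofactor(2,0).
Cofactor C_20 = (-1)^(2+0) * minor(2,0) = 4
Entry delta = -5 - -3 = -2
Det delta = -2 * 4 = -8
New det = 20 + -8 = 12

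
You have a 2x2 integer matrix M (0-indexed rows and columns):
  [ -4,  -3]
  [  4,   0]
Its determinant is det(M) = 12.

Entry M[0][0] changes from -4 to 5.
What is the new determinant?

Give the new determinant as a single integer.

Answer: 12

Derivation:
det is linear in row 0: changing M[0][0] by delta changes det by delta * cofactor(0,0).
Cofactor C_00 = (-1)^(0+0) * minor(0,0) = 0
Entry delta = 5 - -4 = 9
Det delta = 9 * 0 = 0
New det = 12 + 0 = 12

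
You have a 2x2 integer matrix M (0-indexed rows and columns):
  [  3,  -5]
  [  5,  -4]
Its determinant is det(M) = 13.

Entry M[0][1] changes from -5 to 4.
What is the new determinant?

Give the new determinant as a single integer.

Answer: -32

Derivation:
det is linear in row 0: changing M[0][1] by delta changes det by delta * cofactor(0,1).
Cofactor C_01 = (-1)^(0+1) * minor(0,1) = -5
Entry delta = 4 - -5 = 9
Det delta = 9 * -5 = -45
New det = 13 + -45 = -32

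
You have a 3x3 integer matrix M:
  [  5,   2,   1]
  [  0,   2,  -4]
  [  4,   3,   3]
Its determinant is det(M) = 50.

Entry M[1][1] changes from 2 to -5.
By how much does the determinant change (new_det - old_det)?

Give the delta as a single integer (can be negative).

Cofactor C_11 = 11
Entry delta = -5 - 2 = -7
Det delta = entry_delta * cofactor = -7 * 11 = -77

Answer: -77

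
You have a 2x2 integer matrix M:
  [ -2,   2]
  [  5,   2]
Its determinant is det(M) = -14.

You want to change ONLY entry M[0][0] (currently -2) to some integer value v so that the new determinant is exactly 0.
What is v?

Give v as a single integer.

Answer: 5

Derivation:
det is linear in entry M[0][0]: det = old_det + (v - -2) * C_00
Cofactor C_00 = 2
Want det = 0: -14 + (v - -2) * 2 = 0
  (v - -2) = 14 / 2 = 7
  v = -2 + (7) = 5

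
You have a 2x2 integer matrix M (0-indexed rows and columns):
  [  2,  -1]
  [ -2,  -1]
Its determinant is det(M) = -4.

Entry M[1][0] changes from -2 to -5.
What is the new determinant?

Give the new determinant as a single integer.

Answer: -7

Derivation:
det is linear in row 1: changing M[1][0] by delta changes det by delta * cofactor(1,0).
Cofactor C_10 = (-1)^(1+0) * minor(1,0) = 1
Entry delta = -5 - -2 = -3
Det delta = -3 * 1 = -3
New det = -4 + -3 = -7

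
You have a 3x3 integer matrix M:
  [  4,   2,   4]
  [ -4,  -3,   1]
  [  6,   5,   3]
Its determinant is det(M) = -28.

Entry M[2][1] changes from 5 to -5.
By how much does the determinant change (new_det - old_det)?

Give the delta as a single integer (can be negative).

Cofactor C_21 = -20
Entry delta = -5 - 5 = -10
Det delta = entry_delta * cofactor = -10 * -20 = 200

Answer: 200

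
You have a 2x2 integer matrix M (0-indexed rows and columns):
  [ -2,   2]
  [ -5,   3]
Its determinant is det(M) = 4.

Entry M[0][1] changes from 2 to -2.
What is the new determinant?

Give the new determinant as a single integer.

Answer: -16

Derivation:
det is linear in row 0: changing M[0][1] by delta changes det by delta * cofactor(0,1).
Cofactor C_01 = (-1)^(0+1) * minor(0,1) = 5
Entry delta = -2 - 2 = -4
Det delta = -4 * 5 = -20
New det = 4 + -20 = -16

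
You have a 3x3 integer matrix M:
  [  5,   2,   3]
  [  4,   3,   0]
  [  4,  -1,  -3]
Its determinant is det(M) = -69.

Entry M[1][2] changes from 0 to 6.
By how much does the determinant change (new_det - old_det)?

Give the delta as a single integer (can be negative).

Answer: 78

Derivation:
Cofactor C_12 = 13
Entry delta = 6 - 0 = 6
Det delta = entry_delta * cofactor = 6 * 13 = 78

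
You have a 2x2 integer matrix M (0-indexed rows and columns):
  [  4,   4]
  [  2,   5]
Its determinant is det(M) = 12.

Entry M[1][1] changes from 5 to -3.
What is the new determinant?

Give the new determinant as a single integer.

Answer: -20

Derivation:
det is linear in row 1: changing M[1][1] by delta changes det by delta * cofactor(1,1).
Cofactor C_11 = (-1)^(1+1) * minor(1,1) = 4
Entry delta = -3 - 5 = -8
Det delta = -8 * 4 = -32
New det = 12 + -32 = -20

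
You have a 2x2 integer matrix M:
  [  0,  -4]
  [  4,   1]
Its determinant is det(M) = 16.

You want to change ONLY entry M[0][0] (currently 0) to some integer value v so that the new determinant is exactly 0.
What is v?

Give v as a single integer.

det is linear in entry M[0][0]: det = old_det + (v - 0) * C_00
Cofactor C_00 = 1
Want det = 0: 16 + (v - 0) * 1 = 0
  (v - 0) = -16 / 1 = -16
  v = 0 + (-16) = -16

Answer: -16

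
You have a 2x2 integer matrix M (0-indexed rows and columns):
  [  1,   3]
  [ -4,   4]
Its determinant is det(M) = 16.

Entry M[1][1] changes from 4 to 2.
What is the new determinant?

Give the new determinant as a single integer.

det is linear in row 1: changing M[1][1] by delta changes det by delta * cofactor(1,1).
Cofactor C_11 = (-1)^(1+1) * minor(1,1) = 1
Entry delta = 2 - 4 = -2
Det delta = -2 * 1 = -2
New det = 16 + -2 = 14

Answer: 14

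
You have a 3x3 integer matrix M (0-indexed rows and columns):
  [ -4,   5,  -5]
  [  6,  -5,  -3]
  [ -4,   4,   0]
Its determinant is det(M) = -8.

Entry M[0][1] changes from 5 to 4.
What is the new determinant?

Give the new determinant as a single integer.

Answer: -20

Derivation:
det is linear in row 0: changing M[0][1] by delta changes det by delta * cofactor(0,1).
Cofactor C_01 = (-1)^(0+1) * minor(0,1) = 12
Entry delta = 4 - 5 = -1
Det delta = -1 * 12 = -12
New det = -8 + -12 = -20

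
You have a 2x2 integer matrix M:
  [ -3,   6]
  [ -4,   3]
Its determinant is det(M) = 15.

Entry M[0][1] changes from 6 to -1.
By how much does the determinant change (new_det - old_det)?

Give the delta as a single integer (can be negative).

Cofactor C_01 = 4
Entry delta = -1 - 6 = -7
Det delta = entry_delta * cofactor = -7 * 4 = -28

Answer: -28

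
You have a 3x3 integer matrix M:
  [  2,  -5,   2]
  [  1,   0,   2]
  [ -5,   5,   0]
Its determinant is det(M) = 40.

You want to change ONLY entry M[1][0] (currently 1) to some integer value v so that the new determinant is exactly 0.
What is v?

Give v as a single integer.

Answer: -3

Derivation:
det is linear in entry M[1][0]: det = old_det + (v - 1) * C_10
Cofactor C_10 = 10
Want det = 0: 40 + (v - 1) * 10 = 0
  (v - 1) = -40 / 10 = -4
  v = 1 + (-4) = -3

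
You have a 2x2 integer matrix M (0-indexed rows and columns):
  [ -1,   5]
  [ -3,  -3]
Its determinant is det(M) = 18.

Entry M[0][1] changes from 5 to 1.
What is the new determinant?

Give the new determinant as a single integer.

Answer: 6

Derivation:
det is linear in row 0: changing M[0][1] by delta changes det by delta * cofactor(0,1).
Cofactor C_01 = (-1)^(0+1) * minor(0,1) = 3
Entry delta = 1 - 5 = -4
Det delta = -4 * 3 = -12
New det = 18 + -12 = 6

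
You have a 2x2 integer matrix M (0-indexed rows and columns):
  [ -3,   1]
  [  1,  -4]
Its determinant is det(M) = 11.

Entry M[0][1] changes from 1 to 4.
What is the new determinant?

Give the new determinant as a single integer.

Answer: 8

Derivation:
det is linear in row 0: changing M[0][1] by delta changes det by delta * cofactor(0,1).
Cofactor C_01 = (-1)^(0+1) * minor(0,1) = -1
Entry delta = 4 - 1 = 3
Det delta = 3 * -1 = -3
New det = 11 + -3 = 8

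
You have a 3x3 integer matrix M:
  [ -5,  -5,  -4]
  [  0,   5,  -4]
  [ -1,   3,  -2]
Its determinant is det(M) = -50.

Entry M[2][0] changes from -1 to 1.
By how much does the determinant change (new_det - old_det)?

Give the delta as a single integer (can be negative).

Cofactor C_20 = 40
Entry delta = 1 - -1 = 2
Det delta = entry_delta * cofactor = 2 * 40 = 80

Answer: 80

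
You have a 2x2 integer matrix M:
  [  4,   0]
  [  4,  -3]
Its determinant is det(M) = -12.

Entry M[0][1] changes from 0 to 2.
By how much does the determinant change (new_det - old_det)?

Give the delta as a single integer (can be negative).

Answer: -8

Derivation:
Cofactor C_01 = -4
Entry delta = 2 - 0 = 2
Det delta = entry_delta * cofactor = 2 * -4 = -8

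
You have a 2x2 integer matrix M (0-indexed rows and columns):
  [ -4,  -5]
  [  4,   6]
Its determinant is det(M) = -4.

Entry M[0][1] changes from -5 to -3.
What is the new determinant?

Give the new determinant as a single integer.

det is linear in row 0: changing M[0][1] by delta changes det by delta * cofactor(0,1).
Cofactor C_01 = (-1)^(0+1) * minor(0,1) = -4
Entry delta = -3 - -5 = 2
Det delta = 2 * -4 = -8
New det = -4 + -8 = -12

Answer: -12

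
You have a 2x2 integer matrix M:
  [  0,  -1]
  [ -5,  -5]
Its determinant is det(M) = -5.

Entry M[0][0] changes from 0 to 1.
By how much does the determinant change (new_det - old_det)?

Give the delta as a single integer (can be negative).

Answer: -5

Derivation:
Cofactor C_00 = -5
Entry delta = 1 - 0 = 1
Det delta = entry_delta * cofactor = 1 * -5 = -5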